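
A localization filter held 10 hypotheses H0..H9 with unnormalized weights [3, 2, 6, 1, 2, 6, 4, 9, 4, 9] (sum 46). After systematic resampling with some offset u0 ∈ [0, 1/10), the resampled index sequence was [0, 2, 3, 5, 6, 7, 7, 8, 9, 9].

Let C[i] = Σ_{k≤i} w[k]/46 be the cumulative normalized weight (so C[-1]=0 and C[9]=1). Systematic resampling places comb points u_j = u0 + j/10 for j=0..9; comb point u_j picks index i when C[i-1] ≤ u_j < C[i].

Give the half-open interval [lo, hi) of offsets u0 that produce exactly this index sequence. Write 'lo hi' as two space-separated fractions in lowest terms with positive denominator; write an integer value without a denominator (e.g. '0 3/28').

9/230 7/115

C = [3/46, 5/46, 11/46, 6/23, 7/23, 10/23, 12/23, 33/46, 37/46, 1]
j=0 picked index 0: u0 ∈ [0, 3/46)
j=1 picked index 2: u0 ∈ [1/115, 16/115)
j=2 picked index 3: u0 ∈ [9/230, 7/115)
j=3 picked index 5: u0 ∈ [1/230, 31/230)
j=4 picked index 6: u0 ∈ [4/115, 14/115)
j=5 picked index 7: u0 ∈ [1/46, 5/23)
j=6 picked index 7: u0 ∈ [-9/115, 27/230)
j=7 picked index 8: u0 ∈ [2/115, 12/115)
j=8 picked index 9: u0 ∈ [1/230, 1/5)
j=9 picked index 9: u0 ∈ [-11/115, 1/10)
intersection: [9/230, 7/115)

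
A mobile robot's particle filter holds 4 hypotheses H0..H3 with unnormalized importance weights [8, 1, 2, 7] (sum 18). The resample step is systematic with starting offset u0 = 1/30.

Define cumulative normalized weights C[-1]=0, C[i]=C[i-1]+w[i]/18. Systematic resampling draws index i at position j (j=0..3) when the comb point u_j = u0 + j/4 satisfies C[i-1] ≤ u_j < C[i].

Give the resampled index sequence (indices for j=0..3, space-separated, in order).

C = [4/9, 1/2, 11/18, 1]
j=0: u_0=1/30 ∈ [0, 4/9) → index 0
j=1: u_1=17/60 ∈ [0, 4/9) → index 0
j=2: u_2=8/15 ∈ [1/2, 11/18) → index 2
j=3: u_3=47/60 ∈ [11/18, 1) → index 3

0 0 2 3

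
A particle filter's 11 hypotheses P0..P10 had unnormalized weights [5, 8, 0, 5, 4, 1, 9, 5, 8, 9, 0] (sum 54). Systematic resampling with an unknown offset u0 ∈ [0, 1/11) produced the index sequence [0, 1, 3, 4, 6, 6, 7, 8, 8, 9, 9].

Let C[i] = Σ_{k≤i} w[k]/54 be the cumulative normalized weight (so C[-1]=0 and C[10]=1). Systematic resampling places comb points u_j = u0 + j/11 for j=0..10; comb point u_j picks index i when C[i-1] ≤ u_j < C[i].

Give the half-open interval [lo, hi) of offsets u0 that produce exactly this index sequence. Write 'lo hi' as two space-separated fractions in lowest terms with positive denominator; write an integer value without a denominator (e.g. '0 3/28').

37/594 1/11

C = [5/54, 13/54, 13/54, 1/3, 11/27, 23/54, 16/27, 37/54, 5/6, 1, 1]
j=0 picked index 0: u0 ∈ [0, 5/54)
j=1 picked index 1: u0 ∈ [1/594, 89/594)
j=2 picked index 3: u0 ∈ [35/594, 5/33)
j=3 picked index 4: u0 ∈ [2/33, 40/297)
j=4 picked index 6: u0 ∈ [37/594, 68/297)
j=5 picked index 6: u0 ∈ [-17/594, 41/297)
j=6 picked index 7: u0 ∈ [14/297, 83/594)
j=7 picked index 8: u0 ∈ [29/594, 13/66)
j=8 picked index 8: u0 ∈ [-25/594, 7/66)
j=9 picked index 9: u0 ∈ [1/66, 2/11)
j=10 picked index 9: u0 ∈ [-5/66, 1/11)
intersection: [37/594, 1/11)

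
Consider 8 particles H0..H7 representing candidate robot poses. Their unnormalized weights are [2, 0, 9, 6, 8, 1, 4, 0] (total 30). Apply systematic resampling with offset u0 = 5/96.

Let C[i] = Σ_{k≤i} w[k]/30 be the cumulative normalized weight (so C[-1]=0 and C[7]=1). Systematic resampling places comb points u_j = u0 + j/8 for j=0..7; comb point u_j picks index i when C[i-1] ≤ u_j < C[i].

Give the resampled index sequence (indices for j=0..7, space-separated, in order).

C = [1/15, 1/15, 11/30, 17/30, 5/6, 13/15, 1, 1]
j=0: u_0=5/96 ∈ [0, 1/15) → index 0
j=1: u_1=17/96 ∈ [1/15, 11/30) → index 2
j=2: u_2=29/96 ∈ [1/15, 11/30) → index 2
j=3: u_3=41/96 ∈ [11/30, 17/30) → index 3
j=4: u_4=53/96 ∈ [11/30, 17/30) → index 3
j=5: u_5=65/96 ∈ [17/30, 5/6) → index 4
j=6: u_6=77/96 ∈ [17/30, 5/6) → index 4
j=7: u_7=89/96 ∈ [13/15, 1) → index 6

0 2 2 3 3 4 4 6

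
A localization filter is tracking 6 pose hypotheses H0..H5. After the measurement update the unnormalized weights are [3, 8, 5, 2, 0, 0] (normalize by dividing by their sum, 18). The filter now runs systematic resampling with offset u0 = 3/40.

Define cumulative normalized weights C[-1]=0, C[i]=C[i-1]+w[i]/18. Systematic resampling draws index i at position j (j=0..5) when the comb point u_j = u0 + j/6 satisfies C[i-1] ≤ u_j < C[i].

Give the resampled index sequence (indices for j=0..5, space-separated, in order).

C = [1/6, 11/18, 8/9, 1, 1, 1]
j=0: u_0=3/40 ∈ [0, 1/6) → index 0
j=1: u_1=29/120 ∈ [1/6, 11/18) → index 1
j=2: u_2=49/120 ∈ [1/6, 11/18) → index 1
j=3: u_3=23/40 ∈ [1/6, 11/18) → index 1
j=4: u_4=89/120 ∈ [11/18, 8/9) → index 2
j=5: u_5=109/120 ∈ [8/9, 1) → index 3

0 1 1 1 2 3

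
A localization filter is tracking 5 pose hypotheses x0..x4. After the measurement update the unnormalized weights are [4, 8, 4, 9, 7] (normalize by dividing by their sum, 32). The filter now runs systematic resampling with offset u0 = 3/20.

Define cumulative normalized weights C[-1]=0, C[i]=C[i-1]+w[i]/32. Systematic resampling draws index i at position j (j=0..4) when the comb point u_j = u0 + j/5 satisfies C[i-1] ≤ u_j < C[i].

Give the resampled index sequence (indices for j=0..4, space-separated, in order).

C = [1/8, 3/8, 1/2, 25/32, 1]
j=0: u_0=3/20 ∈ [1/8, 3/8) → index 1
j=1: u_1=7/20 ∈ [1/8, 3/8) → index 1
j=2: u_2=11/20 ∈ [1/2, 25/32) → index 3
j=3: u_3=3/4 ∈ [1/2, 25/32) → index 3
j=4: u_4=19/20 ∈ [25/32, 1) → index 4

1 1 3 3 4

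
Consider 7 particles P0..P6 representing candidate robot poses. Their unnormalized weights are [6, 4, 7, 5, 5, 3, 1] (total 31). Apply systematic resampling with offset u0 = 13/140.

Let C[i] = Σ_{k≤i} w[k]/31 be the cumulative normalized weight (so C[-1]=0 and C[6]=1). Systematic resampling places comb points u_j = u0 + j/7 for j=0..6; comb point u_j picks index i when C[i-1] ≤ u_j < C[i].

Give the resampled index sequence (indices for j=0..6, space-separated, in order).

0 1 2 2 3 4 5

C = [6/31, 10/31, 17/31, 22/31, 27/31, 30/31, 1]
j=0: u_0=13/140 ∈ [0, 6/31) → index 0
j=1: u_1=33/140 ∈ [6/31, 10/31) → index 1
j=2: u_2=53/140 ∈ [10/31, 17/31) → index 2
j=3: u_3=73/140 ∈ [10/31, 17/31) → index 2
j=4: u_4=93/140 ∈ [17/31, 22/31) → index 3
j=5: u_5=113/140 ∈ [22/31, 27/31) → index 4
j=6: u_6=19/20 ∈ [27/31, 30/31) → index 5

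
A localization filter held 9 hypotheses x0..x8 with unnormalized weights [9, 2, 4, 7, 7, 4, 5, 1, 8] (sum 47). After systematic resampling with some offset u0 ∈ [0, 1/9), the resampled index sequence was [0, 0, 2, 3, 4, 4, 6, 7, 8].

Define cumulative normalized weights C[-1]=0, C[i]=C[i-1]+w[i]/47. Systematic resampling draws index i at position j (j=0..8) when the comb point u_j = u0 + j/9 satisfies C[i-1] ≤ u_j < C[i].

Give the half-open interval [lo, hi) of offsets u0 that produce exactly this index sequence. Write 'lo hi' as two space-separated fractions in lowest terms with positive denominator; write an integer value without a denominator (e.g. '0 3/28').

C = [9/47, 11/47, 15/47, 22/47, 29/47, 33/47, 38/47, 39/47, 1]
j=0 picked index 0: u0 ∈ [0, 9/47)
j=1 picked index 0: u0 ∈ [-1/9, 34/423)
j=2 picked index 2: u0 ∈ [5/423, 41/423)
j=3 picked index 3: u0 ∈ [-2/141, 19/141)
j=4 picked index 4: u0 ∈ [10/423, 73/423)
j=5 picked index 4: u0 ∈ [-37/423, 26/423)
j=6 picked index 6: u0 ∈ [5/141, 20/141)
j=7 picked index 7: u0 ∈ [13/423, 22/423)
j=8 picked index 8: u0 ∈ [-25/423, 1/9)
intersection: [5/141, 22/423)

5/141 22/423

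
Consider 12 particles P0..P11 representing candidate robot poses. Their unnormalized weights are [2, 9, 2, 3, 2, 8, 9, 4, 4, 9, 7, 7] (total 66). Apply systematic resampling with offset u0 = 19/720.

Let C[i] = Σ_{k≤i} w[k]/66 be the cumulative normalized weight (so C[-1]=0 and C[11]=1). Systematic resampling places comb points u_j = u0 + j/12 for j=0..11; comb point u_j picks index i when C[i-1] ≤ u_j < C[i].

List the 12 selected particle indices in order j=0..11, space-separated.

C = [1/33, 1/6, 13/66, 8/33, 3/11, 13/33, 35/66, 13/22, 43/66, 26/33, 59/66, 1]
j=0: u_0=19/720 ∈ [0, 1/33) → index 0
j=1: u_1=79/720 ∈ [1/33, 1/6) → index 1
j=2: u_2=139/720 ∈ [1/6, 13/66) → index 2
j=3: u_3=199/720 ∈ [3/11, 13/33) → index 5
j=4: u_4=259/720 ∈ [3/11, 13/33) → index 5
j=5: u_5=319/720 ∈ [13/33, 35/66) → index 6
j=6: u_6=379/720 ∈ [13/33, 35/66) → index 6
j=7: u_7=439/720 ∈ [13/22, 43/66) → index 8
j=8: u_8=499/720 ∈ [43/66, 26/33) → index 9
j=9: u_9=559/720 ∈ [43/66, 26/33) → index 9
j=10: u_10=619/720 ∈ [26/33, 59/66) → index 10
j=11: u_11=679/720 ∈ [59/66, 1) → index 11

0 1 2 5 5 6 6 8 9 9 10 11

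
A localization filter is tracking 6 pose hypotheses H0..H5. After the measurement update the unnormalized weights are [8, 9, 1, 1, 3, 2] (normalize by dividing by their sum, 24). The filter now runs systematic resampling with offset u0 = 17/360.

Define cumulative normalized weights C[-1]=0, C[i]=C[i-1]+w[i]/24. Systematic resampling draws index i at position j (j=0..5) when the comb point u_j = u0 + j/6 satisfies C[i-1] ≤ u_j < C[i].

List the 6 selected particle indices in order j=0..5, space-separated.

0 0 1 1 2 4

C = [1/3, 17/24, 3/4, 19/24, 11/12, 1]
j=0: u_0=17/360 ∈ [0, 1/3) → index 0
j=1: u_1=77/360 ∈ [0, 1/3) → index 0
j=2: u_2=137/360 ∈ [1/3, 17/24) → index 1
j=3: u_3=197/360 ∈ [1/3, 17/24) → index 1
j=4: u_4=257/360 ∈ [17/24, 3/4) → index 2
j=5: u_5=317/360 ∈ [19/24, 11/12) → index 4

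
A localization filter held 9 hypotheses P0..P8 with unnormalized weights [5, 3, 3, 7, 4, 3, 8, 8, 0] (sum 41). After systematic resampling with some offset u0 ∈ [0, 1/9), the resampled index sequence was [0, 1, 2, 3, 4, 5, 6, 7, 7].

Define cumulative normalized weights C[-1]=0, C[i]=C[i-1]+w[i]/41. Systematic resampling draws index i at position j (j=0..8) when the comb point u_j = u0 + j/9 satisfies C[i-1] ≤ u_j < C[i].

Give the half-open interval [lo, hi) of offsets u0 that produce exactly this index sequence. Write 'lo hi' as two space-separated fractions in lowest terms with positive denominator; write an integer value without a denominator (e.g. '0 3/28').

10/369 17/369

C = [5/41, 8/41, 11/41, 18/41, 22/41, 25/41, 33/41, 1, 1]
j=0 picked index 0: u0 ∈ [0, 5/41)
j=1 picked index 1: u0 ∈ [4/369, 31/369)
j=2 picked index 2: u0 ∈ [-10/369, 17/369)
j=3 picked index 3: u0 ∈ [-8/123, 13/123)
j=4 picked index 4: u0 ∈ [-2/369, 34/369)
j=5 picked index 5: u0 ∈ [-7/369, 20/369)
j=6 picked index 6: u0 ∈ [-7/123, 17/123)
j=7 picked index 7: u0 ∈ [10/369, 2/9)
j=8 picked index 7: u0 ∈ [-31/369, 1/9)
intersection: [10/369, 17/369)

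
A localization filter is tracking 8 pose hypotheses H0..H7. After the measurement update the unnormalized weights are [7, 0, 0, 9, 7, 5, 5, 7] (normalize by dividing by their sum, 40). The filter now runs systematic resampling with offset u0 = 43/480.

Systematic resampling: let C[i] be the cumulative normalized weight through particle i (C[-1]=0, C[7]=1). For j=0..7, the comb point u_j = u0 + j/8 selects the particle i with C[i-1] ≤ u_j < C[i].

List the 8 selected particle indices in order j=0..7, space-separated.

C = [7/40, 7/40, 7/40, 2/5, 23/40, 7/10, 33/40, 1]
j=0: u_0=43/480 ∈ [0, 7/40) → index 0
j=1: u_1=103/480 ∈ [7/40, 2/5) → index 3
j=2: u_2=163/480 ∈ [7/40, 2/5) → index 3
j=3: u_3=223/480 ∈ [2/5, 23/40) → index 4
j=4: u_4=283/480 ∈ [23/40, 7/10) → index 5
j=5: u_5=343/480 ∈ [7/10, 33/40) → index 6
j=6: u_6=403/480 ∈ [33/40, 1) → index 7
j=7: u_7=463/480 ∈ [33/40, 1) → index 7

0 3 3 4 5 6 7 7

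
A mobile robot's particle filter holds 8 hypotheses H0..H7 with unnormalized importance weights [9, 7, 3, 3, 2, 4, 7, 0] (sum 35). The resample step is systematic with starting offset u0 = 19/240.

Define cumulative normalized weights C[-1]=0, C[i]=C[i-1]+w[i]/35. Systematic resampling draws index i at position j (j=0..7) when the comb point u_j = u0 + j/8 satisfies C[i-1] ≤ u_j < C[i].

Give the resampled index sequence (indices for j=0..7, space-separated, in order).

0 0 1 1 3 5 6 6

C = [9/35, 16/35, 19/35, 22/35, 24/35, 4/5, 1, 1]
j=0: u_0=19/240 ∈ [0, 9/35) → index 0
j=1: u_1=49/240 ∈ [0, 9/35) → index 0
j=2: u_2=79/240 ∈ [9/35, 16/35) → index 1
j=3: u_3=109/240 ∈ [9/35, 16/35) → index 1
j=4: u_4=139/240 ∈ [19/35, 22/35) → index 3
j=5: u_5=169/240 ∈ [24/35, 4/5) → index 5
j=6: u_6=199/240 ∈ [4/5, 1) → index 6
j=7: u_7=229/240 ∈ [4/5, 1) → index 6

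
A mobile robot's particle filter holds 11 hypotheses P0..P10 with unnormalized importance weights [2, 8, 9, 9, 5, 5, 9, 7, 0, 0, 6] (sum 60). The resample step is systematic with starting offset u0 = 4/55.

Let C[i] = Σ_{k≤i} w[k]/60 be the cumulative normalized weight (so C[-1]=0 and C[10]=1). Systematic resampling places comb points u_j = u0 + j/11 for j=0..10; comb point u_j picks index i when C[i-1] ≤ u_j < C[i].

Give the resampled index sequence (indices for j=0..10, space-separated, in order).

1 1 2 3 3 4 5 6 7 7 10

C = [1/30, 1/6, 19/60, 7/15, 11/20, 19/30, 47/60, 9/10, 9/10, 9/10, 1]
j=0: u_0=4/55 ∈ [1/30, 1/6) → index 1
j=1: u_1=9/55 ∈ [1/30, 1/6) → index 1
j=2: u_2=14/55 ∈ [1/6, 19/60) → index 2
j=3: u_3=19/55 ∈ [19/60, 7/15) → index 3
j=4: u_4=24/55 ∈ [19/60, 7/15) → index 3
j=5: u_5=29/55 ∈ [7/15, 11/20) → index 4
j=6: u_6=34/55 ∈ [11/20, 19/30) → index 5
j=7: u_7=39/55 ∈ [19/30, 47/60) → index 6
j=8: u_8=4/5 ∈ [47/60, 9/10) → index 7
j=9: u_9=49/55 ∈ [47/60, 9/10) → index 7
j=10: u_10=54/55 ∈ [9/10, 1) → index 10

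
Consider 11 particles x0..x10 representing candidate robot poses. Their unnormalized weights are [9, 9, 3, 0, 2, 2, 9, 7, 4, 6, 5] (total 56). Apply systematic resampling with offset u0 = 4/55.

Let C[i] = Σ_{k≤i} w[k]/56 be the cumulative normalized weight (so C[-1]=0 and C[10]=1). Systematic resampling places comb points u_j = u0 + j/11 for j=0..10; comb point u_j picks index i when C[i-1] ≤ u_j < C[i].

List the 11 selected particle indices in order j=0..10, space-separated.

C = [9/56, 9/28, 3/8, 3/8, 23/56, 25/56, 17/28, 41/56, 45/56, 51/56, 1]
j=0: u_0=4/55 ∈ [0, 9/56) → index 0
j=1: u_1=9/55 ∈ [9/56, 9/28) → index 1
j=2: u_2=14/55 ∈ [9/56, 9/28) → index 1
j=3: u_3=19/55 ∈ [9/28, 3/8) → index 2
j=4: u_4=24/55 ∈ [23/56, 25/56) → index 5
j=5: u_5=29/55 ∈ [25/56, 17/28) → index 6
j=6: u_6=34/55 ∈ [17/28, 41/56) → index 7
j=7: u_7=39/55 ∈ [17/28, 41/56) → index 7
j=8: u_8=4/5 ∈ [41/56, 45/56) → index 8
j=9: u_9=49/55 ∈ [45/56, 51/56) → index 9
j=10: u_10=54/55 ∈ [51/56, 1) → index 10

0 1 1 2 5 6 7 7 8 9 10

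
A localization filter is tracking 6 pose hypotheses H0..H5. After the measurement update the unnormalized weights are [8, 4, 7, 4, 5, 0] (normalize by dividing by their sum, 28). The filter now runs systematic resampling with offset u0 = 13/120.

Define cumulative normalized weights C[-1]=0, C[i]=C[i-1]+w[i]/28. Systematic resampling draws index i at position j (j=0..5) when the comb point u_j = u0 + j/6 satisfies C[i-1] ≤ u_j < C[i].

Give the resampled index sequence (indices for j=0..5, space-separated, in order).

0 0 2 2 3 4

C = [2/7, 3/7, 19/28, 23/28, 1, 1]
j=0: u_0=13/120 ∈ [0, 2/7) → index 0
j=1: u_1=11/40 ∈ [0, 2/7) → index 0
j=2: u_2=53/120 ∈ [3/7, 19/28) → index 2
j=3: u_3=73/120 ∈ [3/7, 19/28) → index 2
j=4: u_4=31/40 ∈ [19/28, 23/28) → index 3
j=5: u_5=113/120 ∈ [23/28, 1) → index 4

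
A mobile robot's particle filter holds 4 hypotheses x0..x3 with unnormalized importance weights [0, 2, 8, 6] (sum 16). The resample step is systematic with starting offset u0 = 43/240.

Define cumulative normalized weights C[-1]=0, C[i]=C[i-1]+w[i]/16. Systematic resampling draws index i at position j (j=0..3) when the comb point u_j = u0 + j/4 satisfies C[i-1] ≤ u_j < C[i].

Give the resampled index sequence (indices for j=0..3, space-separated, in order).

C = [0, 1/8, 5/8, 1]
j=0: u_0=43/240 ∈ [1/8, 5/8) → index 2
j=1: u_1=103/240 ∈ [1/8, 5/8) → index 2
j=2: u_2=163/240 ∈ [5/8, 1) → index 3
j=3: u_3=223/240 ∈ [5/8, 1) → index 3

2 2 3 3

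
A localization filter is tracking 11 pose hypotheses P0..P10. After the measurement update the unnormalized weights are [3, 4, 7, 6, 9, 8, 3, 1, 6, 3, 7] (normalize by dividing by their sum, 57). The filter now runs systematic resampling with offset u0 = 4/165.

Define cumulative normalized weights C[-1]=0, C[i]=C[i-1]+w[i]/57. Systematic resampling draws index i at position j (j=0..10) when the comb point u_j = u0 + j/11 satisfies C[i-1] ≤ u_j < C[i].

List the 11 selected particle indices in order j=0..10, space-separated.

0 1 2 3 4 4 5 6 8 9 10

C = [1/19, 7/57, 14/57, 20/57, 29/57, 37/57, 40/57, 41/57, 47/57, 50/57, 1]
j=0: u_0=4/165 ∈ [0, 1/19) → index 0
j=1: u_1=19/165 ∈ [1/19, 7/57) → index 1
j=2: u_2=34/165 ∈ [7/57, 14/57) → index 2
j=3: u_3=49/165 ∈ [14/57, 20/57) → index 3
j=4: u_4=64/165 ∈ [20/57, 29/57) → index 4
j=5: u_5=79/165 ∈ [20/57, 29/57) → index 4
j=6: u_6=94/165 ∈ [29/57, 37/57) → index 5
j=7: u_7=109/165 ∈ [37/57, 40/57) → index 6
j=8: u_8=124/165 ∈ [41/57, 47/57) → index 8
j=9: u_9=139/165 ∈ [47/57, 50/57) → index 9
j=10: u_10=14/15 ∈ [50/57, 1) → index 10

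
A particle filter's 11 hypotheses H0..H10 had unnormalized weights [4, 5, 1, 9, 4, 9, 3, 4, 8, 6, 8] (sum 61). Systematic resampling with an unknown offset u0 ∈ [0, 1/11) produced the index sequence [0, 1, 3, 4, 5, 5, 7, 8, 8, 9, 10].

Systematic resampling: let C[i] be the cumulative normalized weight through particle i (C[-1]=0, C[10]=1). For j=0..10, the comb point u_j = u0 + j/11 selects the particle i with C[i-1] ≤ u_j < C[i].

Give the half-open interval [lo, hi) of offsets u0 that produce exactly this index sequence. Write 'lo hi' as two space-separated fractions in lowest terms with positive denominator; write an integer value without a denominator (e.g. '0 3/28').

C = [4/61, 9/61, 10/61, 19/61, 23/61, 32/61, 35/61, 39/61, 47/61, 53/61, 1]
j=0 picked index 0: u0 ∈ [0, 4/61)
j=1 picked index 1: u0 ∈ [-17/671, 38/671)
j=2 picked index 3: u0 ∈ [-12/671, 87/671)
j=3 picked index 4: u0 ∈ [26/671, 70/671)
j=4 picked index 5: u0 ∈ [9/671, 108/671)
j=5 picked index 5: u0 ∈ [-52/671, 47/671)
j=6 picked index 7: u0 ∈ [19/671, 63/671)
j=7 picked index 8: u0 ∈ [2/671, 90/671)
j=8 picked index 8: u0 ∈ [-59/671, 29/671)
j=9 picked index 9: u0 ∈ [-32/671, 34/671)
j=10 picked index 10: u0 ∈ [-27/671, 1/11)
intersection: [26/671, 29/671)

26/671 29/671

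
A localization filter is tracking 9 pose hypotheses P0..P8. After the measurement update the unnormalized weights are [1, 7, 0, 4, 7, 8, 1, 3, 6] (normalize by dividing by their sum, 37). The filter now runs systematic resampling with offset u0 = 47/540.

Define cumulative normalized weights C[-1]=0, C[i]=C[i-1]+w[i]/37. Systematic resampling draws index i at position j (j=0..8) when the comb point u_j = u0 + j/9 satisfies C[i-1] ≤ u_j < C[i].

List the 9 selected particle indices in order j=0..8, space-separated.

1 1 3 4 5 5 6 8 8

C = [1/37, 8/37, 8/37, 12/37, 19/37, 27/37, 28/37, 31/37, 1]
j=0: u_0=47/540 ∈ [1/37, 8/37) → index 1
j=1: u_1=107/540 ∈ [1/37, 8/37) → index 1
j=2: u_2=167/540 ∈ [8/37, 12/37) → index 3
j=3: u_3=227/540 ∈ [12/37, 19/37) → index 4
j=4: u_4=287/540 ∈ [19/37, 27/37) → index 5
j=5: u_5=347/540 ∈ [19/37, 27/37) → index 5
j=6: u_6=407/540 ∈ [27/37, 28/37) → index 6
j=7: u_7=467/540 ∈ [31/37, 1) → index 8
j=8: u_8=527/540 ∈ [31/37, 1) → index 8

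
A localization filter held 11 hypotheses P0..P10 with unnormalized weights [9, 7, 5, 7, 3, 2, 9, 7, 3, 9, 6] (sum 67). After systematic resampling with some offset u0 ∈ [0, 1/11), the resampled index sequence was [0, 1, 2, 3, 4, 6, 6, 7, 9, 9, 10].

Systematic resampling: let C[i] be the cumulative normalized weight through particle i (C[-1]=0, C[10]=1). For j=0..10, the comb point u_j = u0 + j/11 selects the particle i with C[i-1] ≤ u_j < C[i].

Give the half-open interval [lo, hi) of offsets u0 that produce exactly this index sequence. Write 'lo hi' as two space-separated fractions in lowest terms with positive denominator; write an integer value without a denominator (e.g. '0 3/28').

42/737 60/737

C = [9/67, 16/67, 21/67, 28/67, 31/67, 33/67, 42/67, 49/67, 52/67, 61/67, 1]
j=0 picked index 0: u0 ∈ [0, 9/67)
j=1 picked index 1: u0 ∈ [32/737, 109/737)
j=2 picked index 2: u0 ∈ [42/737, 97/737)
j=3 picked index 3: u0 ∈ [30/737, 107/737)
j=4 picked index 4: u0 ∈ [40/737, 73/737)
j=5 picked index 6: u0 ∈ [28/737, 127/737)
j=6 picked index 6: u0 ∈ [-39/737, 60/737)
j=7 picked index 7: u0 ∈ [-7/737, 70/737)
j=8 picked index 9: u0 ∈ [36/737, 135/737)
j=9 picked index 9: u0 ∈ [-31/737, 68/737)
j=10 picked index 10: u0 ∈ [1/737, 1/11)
intersection: [42/737, 60/737)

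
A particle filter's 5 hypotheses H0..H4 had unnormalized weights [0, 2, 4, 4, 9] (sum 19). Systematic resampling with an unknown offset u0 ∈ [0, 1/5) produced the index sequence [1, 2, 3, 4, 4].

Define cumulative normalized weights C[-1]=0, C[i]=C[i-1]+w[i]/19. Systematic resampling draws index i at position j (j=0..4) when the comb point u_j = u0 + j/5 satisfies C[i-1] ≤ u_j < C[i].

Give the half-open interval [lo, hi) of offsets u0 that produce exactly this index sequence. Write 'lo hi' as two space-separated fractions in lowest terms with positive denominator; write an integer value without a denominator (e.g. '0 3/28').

0 2/19

C = [0, 2/19, 6/19, 10/19, 1]
j=0 picked index 1: u0 ∈ [0, 2/19)
j=1 picked index 2: u0 ∈ [-9/95, 11/95)
j=2 picked index 3: u0 ∈ [-8/95, 12/95)
j=3 picked index 4: u0 ∈ [-7/95, 2/5)
j=4 picked index 4: u0 ∈ [-26/95, 1/5)
intersection: [0, 2/19)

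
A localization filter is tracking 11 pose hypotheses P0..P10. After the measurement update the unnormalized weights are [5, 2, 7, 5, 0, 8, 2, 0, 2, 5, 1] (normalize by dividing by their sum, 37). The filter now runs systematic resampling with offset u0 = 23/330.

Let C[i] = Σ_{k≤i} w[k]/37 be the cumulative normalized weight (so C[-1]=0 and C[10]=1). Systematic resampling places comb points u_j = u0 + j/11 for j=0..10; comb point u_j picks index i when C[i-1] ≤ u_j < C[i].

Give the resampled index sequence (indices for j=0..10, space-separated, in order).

0 1 2 2 3 5 5 5 8 9 10

C = [5/37, 7/37, 14/37, 19/37, 19/37, 27/37, 29/37, 29/37, 31/37, 36/37, 1]
j=0: u_0=23/330 ∈ [0, 5/37) → index 0
j=1: u_1=53/330 ∈ [5/37, 7/37) → index 1
j=2: u_2=83/330 ∈ [7/37, 14/37) → index 2
j=3: u_3=113/330 ∈ [7/37, 14/37) → index 2
j=4: u_4=13/30 ∈ [14/37, 19/37) → index 3
j=5: u_5=173/330 ∈ [19/37, 27/37) → index 5
j=6: u_6=203/330 ∈ [19/37, 27/37) → index 5
j=7: u_7=233/330 ∈ [19/37, 27/37) → index 5
j=8: u_8=263/330 ∈ [29/37, 31/37) → index 8
j=9: u_9=293/330 ∈ [31/37, 36/37) → index 9
j=10: u_10=323/330 ∈ [36/37, 1) → index 10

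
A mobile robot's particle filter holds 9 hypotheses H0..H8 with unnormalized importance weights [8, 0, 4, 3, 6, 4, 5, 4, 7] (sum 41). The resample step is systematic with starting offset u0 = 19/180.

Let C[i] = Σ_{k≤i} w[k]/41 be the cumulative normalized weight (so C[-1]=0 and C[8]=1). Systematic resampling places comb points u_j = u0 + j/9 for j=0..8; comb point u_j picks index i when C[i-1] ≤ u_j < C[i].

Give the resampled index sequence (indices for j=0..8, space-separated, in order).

0 2 3 4 5 6 7 8 8

C = [8/41, 8/41, 12/41, 15/41, 21/41, 25/41, 30/41, 34/41, 1]
j=0: u_0=19/180 ∈ [0, 8/41) → index 0
j=1: u_1=13/60 ∈ [8/41, 12/41) → index 2
j=2: u_2=59/180 ∈ [12/41, 15/41) → index 3
j=3: u_3=79/180 ∈ [15/41, 21/41) → index 4
j=4: u_4=11/20 ∈ [21/41, 25/41) → index 5
j=5: u_5=119/180 ∈ [25/41, 30/41) → index 6
j=6: u_6=139/180 ∈ [30/41, 34/41) → index 7
j=7: u_7=53/60 ∈ [34/41, 1) → index 8
j=8: u_8=179/180 ∈ [34/41, 1) → index 8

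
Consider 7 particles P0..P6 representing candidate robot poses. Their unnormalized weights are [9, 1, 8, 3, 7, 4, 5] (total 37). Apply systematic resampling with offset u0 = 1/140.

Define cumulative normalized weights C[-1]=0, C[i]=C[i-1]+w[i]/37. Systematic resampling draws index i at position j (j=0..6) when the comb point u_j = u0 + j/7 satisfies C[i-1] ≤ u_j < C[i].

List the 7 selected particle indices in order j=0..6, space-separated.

0 0 2 2 4 4 5

C = [9/37, 10/37, 18/37, 21/37, 28/37, 32/37, 1]
j=0: u_0=1/140 ∈ [0, 9/37) → index 0
j=1: u_1=3/20 ∈ [0, 9/37) → index 0
j=2: u_2=41/140 ∈ [10/37, 18/37) → index 2
j=3: u_3=61/140 ∈ [10/37, 18/37) → index 2
j=4: u_4=81/140 ∈ [21/37, 28/37) → index 4
j=5: u_5=101/140 ∈ [21/37, 28/37) → index 4
j=6: u_6=121/140 ∈ [28/37, 32/37) → index 5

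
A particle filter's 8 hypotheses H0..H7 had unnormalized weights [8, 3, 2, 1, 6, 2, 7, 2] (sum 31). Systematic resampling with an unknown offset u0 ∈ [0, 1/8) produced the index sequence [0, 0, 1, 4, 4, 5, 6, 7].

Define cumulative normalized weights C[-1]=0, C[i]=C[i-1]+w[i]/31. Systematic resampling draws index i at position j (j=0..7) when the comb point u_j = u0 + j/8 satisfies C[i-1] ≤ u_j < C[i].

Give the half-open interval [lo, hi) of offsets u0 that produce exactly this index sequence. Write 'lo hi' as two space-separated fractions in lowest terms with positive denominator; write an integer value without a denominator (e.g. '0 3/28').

C = [8/31, 11/31, 13/31, 14/31, 20/31, 22/31, 29/31, 1]
j=0 picked index 0: u0 ∈ [0, 8/31)
j=1 picked index 0: u0 ∈ [-1/8, 33/248)
j=2 picked index 1: u0 ∈ [1/124, 13/124)
j=3 picked index 4: u0 ∈ [19/248, 67/248)
j=4 picked index 4: u0 ∈ [-3/62, 9/62)
j=5 picked index 5: u0 ∈ [5/248, 21/248)
j=6 picked index 6: u0 ∈ [-5/124, 23/124)
j=7 picked index 7: u0 ∈ [15/248, 1/8)
intersection: [19/248, 21/248)

19/248 21/248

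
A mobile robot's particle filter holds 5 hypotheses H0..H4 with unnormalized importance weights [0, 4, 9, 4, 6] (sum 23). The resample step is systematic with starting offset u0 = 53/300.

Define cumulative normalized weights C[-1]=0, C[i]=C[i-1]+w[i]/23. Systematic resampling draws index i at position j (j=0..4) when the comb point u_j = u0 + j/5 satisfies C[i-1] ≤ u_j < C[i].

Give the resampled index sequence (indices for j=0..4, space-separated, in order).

2 2 3 4 4

C = [0, 4/23, 13/23, 17/23, 1]
j=0: u_0=53/300 ∈ [4/23, 13/23) → index 2
j=1: u_1=113/300 ∈ [4/23, 13/23) → index 2
j=2: u_2=173/300 ∈ [13/23, 17/23) → index 3
j=3: u_3=233/300 ∈ [17/23, 1) → index 4
j=4: u_4=293/300 ∈ [17/23, 1) → index 4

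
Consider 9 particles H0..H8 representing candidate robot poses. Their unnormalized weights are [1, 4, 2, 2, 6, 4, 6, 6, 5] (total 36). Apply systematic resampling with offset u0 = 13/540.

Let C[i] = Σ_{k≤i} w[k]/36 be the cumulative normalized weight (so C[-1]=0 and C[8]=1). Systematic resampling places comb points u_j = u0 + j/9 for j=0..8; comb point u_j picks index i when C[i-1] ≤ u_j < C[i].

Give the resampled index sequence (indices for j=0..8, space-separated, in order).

C = [1/36, 5/36, 7/36, 1/4, 5/12, 19/36, 25/36, 31/36, 1]
j=0: u_0=13/540 ∈ [0, 1/36) → index 0
j=1: u_1=73/540 ∈ [1/36, 5/36) → index 1
j=2: u_2=133/540 ∈ [7/36, 1/4) → index 3
j=3: u_3=193/540 ∈ [1/4, 5/12) → index 4
j=4: u_4=253/540 ∈ [5/12, 19/36) → index 5
j=5: u_5=313/540 ∈ [19/36, 25/36) → index 6
j=6: u_6=373/540 ∈ [19/36, 25/36) → index 6
j=7: u_7=433/540 ∈ [25/36, 31/36) → index 7
j=8: u_8=493/540 ∈ [31/36, 1) → index 8

0 1 3 4 5 6 6 7 8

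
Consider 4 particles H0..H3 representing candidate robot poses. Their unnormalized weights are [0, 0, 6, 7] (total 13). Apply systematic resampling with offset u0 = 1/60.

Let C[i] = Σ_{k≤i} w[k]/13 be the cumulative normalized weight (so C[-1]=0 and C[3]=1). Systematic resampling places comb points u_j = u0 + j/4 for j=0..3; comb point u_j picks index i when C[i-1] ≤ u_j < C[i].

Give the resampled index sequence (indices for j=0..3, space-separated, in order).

C = [0, 0, 6/13, 1]
j=0: u_0=1/60 ∈ [0, 6/13) → index 2
j=1: u_1=4/15 ∈ [0, 6/13) → index 2
j=2: u_2=31/60 ∈ [6/13, 1) → index 3
j=3: u_3=23/30 ∈ [6/13, 1) → index 3

2 2 3 3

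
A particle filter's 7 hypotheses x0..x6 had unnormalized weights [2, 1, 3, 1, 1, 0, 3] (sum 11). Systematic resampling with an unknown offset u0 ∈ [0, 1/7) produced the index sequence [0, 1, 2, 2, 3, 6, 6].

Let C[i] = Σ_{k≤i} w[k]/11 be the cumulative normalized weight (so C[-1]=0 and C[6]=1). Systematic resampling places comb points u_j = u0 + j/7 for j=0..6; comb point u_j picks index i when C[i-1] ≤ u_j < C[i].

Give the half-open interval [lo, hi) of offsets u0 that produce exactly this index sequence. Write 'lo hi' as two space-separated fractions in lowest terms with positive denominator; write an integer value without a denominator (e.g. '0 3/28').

3/77 5/77

C = [2/11, 3/11, 6/11, 7/11, 8/11, 8/11, 1]
j=0 picked index 0: u0 ∈ [0, 2/11)
j=1 picked index 1: u0 ∈ [3/77, 10/77)
j=2 picked index 2: u0 ∈ [-1/77, 20/77)
j=3 picked index 2: u0 ∈ [-12/77, 9/77)
j=4 picked index 3: u0 ∈ [-2/77, 5/77)
j=5 picked index 6: u0 ∈ [1/77, 2/7)
j=6 picked index 6: u0 ∈ [-10/77, 1/7)
intersection: [3/77, 5/77)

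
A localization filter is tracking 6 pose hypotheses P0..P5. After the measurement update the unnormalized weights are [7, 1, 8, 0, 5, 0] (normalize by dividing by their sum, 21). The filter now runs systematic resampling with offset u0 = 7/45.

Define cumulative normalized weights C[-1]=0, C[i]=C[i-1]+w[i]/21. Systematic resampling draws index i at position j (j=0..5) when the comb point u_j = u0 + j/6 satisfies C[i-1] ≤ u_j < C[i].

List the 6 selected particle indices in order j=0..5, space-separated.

0 0 2 2 4 4

C = [1/3, 8/21, 16/21, 16/21, 1, 1]
j=0: u_0=7/45 ∈ [0, 1/3) → index 0
j=1: u_1=29/90 ∈ [0, 1/3) → index 0
j=2: u_2=22/45 ∈ [8/21, 16/21) → index 2
j=3: u_3=59/90 ∈ [8/21, 16/21) → index 2
j=4: u_4=37/45 ∈ [16/21, 1) → index 4
j=5: u_5=89/90 ∈ [16/21, 1) → index 4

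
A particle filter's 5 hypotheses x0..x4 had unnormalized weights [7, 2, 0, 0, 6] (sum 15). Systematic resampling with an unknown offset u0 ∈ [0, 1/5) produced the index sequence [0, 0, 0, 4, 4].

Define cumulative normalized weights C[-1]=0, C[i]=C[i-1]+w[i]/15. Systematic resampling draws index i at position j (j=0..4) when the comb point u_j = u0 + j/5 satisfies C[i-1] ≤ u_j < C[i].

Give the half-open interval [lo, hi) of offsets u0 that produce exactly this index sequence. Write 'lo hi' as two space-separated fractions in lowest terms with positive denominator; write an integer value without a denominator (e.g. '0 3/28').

C = [7/15, 3/5, 3/5, 3/5, 1]
j=0 picked index 0: u0 ∈ [0, 7/15)
j=1 picked index 0: u0 ∈ [-1/5, 4/15)
j=2 picked index 0: u0 ∈ [-2/5, 1/15)
j=3 picked index 4: u0 ∈ [0, 2/5)
j=4 picked index 4: u0 ∈ [-1/5, 1/5)
intersection: [0, 1/15)

0 1/15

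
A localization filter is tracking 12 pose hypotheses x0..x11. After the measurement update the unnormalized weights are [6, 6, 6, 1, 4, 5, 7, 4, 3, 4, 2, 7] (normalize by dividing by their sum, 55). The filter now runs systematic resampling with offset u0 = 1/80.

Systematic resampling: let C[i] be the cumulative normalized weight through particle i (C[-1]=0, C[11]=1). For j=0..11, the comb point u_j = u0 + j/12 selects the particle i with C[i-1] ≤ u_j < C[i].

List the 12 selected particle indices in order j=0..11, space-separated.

C = [6/55, 12/55, 18/55, 19/55, 23/55, 28/55, 7/11, 39/55, 42/55, 46/55, 48/55, 1]
j=0: u_0=1/80 ∈ [0, 6/55) → index 0
j=1: u_1=23/240 ∈ [0, 6/55) → index 0
j=2: u_2=43/240 ∈ [6/55, 12/55) → index 1
j=3: u_3=21/80 ∈ [12/55, 18/55) → index 2
j=4: u_4=83/240 ∈ [19/55, 23/55) → index 4
j=5: u_5=103/240 ∈ [23/55, 28/55) → index 5
j=6: u_6=41/80 ∈ [28/55, 7/11) → index 6
j=7: u_7=143/240 ∈ [28/55, 7/11) → index 6
j=8: u_8=163/240 ∈ [7/11, 39/55) → index 7
j=9: u_9=61/80 ∈ [39/55, 42/55) → index 8
j=10: u_10=203/240 ∈ [46/55, 48/55) → index 10
j=11: u_11=223/240 ∈ [48/55, 1) → index 11

0 0 1 2 4 5 6 6 7 8 10 11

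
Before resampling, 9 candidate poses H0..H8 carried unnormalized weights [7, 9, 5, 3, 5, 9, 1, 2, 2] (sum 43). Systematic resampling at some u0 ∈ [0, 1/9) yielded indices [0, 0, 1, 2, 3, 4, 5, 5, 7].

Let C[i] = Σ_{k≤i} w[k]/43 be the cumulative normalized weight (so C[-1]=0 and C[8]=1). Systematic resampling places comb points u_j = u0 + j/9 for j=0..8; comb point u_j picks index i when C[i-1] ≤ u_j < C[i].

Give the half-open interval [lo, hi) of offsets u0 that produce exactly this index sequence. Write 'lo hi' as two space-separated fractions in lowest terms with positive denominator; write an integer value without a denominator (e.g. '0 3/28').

17/387 20/387

C = [7/43, 16/43, 21/43, 24/43, 29/43, 38/43, 39/43, 41/43, 1]
j=0 picked index 0: u0 ∈ [0, 7/43)
j=1 picked index 0: u0 ∈ [-1/9, 20/387)
j=2 picked index 1: u0 ∈ [-23/387, 58/387)
j=3 picked index 2: u0 ∈ [5/129, 20/129)
j=4 picked index 3: u0 ∈ [17/387, 44/387)
j=5 picked index 4: u0 ∈ [1/387, 46/387)
j=6 picked index 5: u0 ∈ [1/129, 28/129)
j=7 picked index 5: u0 ∈ [-40/387, 41/387)
j=8 picked index 7: u0 ∈ [7/387, 25/387)
intersection: [17/387, 20/387)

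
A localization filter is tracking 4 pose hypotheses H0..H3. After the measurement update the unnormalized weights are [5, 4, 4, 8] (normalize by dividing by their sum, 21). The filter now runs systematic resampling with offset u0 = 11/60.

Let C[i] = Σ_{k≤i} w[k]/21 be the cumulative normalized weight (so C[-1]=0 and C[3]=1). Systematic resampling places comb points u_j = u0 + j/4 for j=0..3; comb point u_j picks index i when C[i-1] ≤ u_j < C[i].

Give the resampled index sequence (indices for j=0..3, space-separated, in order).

C = [5/21, 3/7, 13/21, 1]
j=0: u_0=11/60 ∈ [0, 5/21) → index 0
j=1: u_1=13/30 ∈ [3/7, 13/21) → index 2
j=2: u_2=41/60 ∈ [13/21, 1) → index 3
j=3: u_3=14/15 ∈ [13/21, 1) → index 3

0 2 3 3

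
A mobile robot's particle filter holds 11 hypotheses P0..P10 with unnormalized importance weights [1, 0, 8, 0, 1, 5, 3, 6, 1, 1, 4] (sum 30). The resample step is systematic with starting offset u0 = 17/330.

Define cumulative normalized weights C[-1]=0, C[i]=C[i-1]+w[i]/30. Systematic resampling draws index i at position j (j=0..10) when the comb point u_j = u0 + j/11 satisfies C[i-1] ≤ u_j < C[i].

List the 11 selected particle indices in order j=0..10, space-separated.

C = [1/30, 1/30, 3/10, 3/10, 1/3, 1/2, 3/5, 4/5, 5/6, 13/15, 1]
j=0: u_0=17/330 ∈ [1/30, 3/10) → index 2
j=1: u_1=47/330 ∈ [1/30, 3/10) → index 2
j=2: u_2=7/30 ∈ [1/30, 3/10) → index 2
j=3: u_3=107/330 ∈ [3/10, 1/3) → index 4
j=4: u_4=137/330 ∈ [1/3, 1/2) → index 5
j=5: u_5=167/330 ∈ [1/2, 3/5) → index 6
j=6: u_6=197/330 ∈ [1/2, 3/5) → index 6
j=7: u_7=227/330 ∈ [3/5, 4/5) → index 7
j=8: u_8=257/330 ∈ [3/5, 4/5) → index 7
j=9: u_9=287/330 ∈ [13/15, 1) → index 10
j=10: u_10=317/330 ∈ [13/15, 1) → index 10

2 2 2 4 5 6 6 7 7 10 10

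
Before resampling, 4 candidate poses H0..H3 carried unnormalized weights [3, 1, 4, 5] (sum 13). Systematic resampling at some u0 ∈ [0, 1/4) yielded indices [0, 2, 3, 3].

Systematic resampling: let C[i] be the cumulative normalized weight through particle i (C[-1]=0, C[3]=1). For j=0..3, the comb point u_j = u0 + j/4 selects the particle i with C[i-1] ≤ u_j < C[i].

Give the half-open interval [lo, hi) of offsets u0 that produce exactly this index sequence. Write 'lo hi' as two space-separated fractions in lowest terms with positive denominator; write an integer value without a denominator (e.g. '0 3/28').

C = [3/13, 4/13, 8/13, 1]
j=0 picked index 0: u0 ∈ [0, 3/13)
j=1 picked index 2: u0 ∈ [3/52, 19/52)
j=2 picked index 3: u0 ∈ [3/26, 1/2)
j=3 picked index 3: u0 ∈ [-7/52, 1/4)
intersection: [3/26, 3/13)

3/26 3/13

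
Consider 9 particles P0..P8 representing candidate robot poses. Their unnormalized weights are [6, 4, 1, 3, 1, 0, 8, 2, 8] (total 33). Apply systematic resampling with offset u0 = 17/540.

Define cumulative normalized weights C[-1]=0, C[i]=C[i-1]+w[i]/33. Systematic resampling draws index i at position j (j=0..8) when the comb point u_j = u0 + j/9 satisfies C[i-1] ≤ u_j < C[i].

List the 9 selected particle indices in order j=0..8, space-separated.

0 0 1 3 6 6 7 8 8

C = [2/11, 10/33, 1/3, 14/33, 5/11, 5/11, 23/33, 25/33, 1]
j=0: u_0=17/540 ∈ [0, 2/11) → index 0
j=1: u_1=77/540 ∈ [0, 2/11) → index 0
j=2: u_2=137/540 ∈ [2/11, 10/33) → index 1
j=3: u_3=197/540 ∈ [1/3, 14/33) → index 3
j=4: u_4=257/540 ∈ [5/11, 23/33) → index 6
j=5: u_5=317/540 ∈ [5/11, 23/33) → index 6
j=6: u_6=377/540 ∈ [23/33, 25/33) → index 7
j=7: u_7=437/540 ∈ [25/33, 1) → index 8
j=8: u_8=497/540 ∈ [25/33, 1) → index 8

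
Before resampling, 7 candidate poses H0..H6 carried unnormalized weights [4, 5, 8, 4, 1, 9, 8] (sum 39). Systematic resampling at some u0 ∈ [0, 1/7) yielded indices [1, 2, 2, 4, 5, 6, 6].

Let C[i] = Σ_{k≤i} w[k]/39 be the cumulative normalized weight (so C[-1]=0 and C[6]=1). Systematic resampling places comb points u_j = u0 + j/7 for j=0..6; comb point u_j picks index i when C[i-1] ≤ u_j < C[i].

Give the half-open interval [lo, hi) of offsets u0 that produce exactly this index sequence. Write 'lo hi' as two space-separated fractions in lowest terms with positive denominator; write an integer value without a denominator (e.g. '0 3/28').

C = [4/39, 3/13, 17/39, 7/13, 22/39, 31/39, 1]
j=0 picked index 1: u0 ∈ [4/39, 3/13)
j=1 picked index 2: u0 ∈ [8/91, 80/273)
j=2 picked index 2: u0 ∈ [-5/91, 41/273)
j=3 picked index 4: u0 ∈ [10/91, 37/273)
j=4 picked index 5: u0 ∈ [-2/273, 61/273)
j=5 picked index 6: u0 ∈ [22/273, 2/7)
j=6 picked index 6: u0 ∈ [-17/273, 1/7)
intersection: [10/91, 37/273)

10/91 37/273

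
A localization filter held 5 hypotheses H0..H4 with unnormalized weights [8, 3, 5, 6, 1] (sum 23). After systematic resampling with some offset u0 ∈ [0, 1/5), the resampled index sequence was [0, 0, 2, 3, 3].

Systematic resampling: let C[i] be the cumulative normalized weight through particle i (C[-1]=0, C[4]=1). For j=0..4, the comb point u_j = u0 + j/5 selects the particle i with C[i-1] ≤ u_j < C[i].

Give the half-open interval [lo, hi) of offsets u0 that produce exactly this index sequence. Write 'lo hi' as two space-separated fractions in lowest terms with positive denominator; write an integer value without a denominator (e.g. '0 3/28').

11/115 17/115

C = [8/23, 11/23, 16/23, 22/23, 1]
j=0 picked index 0: u0 ∈ [0, 8/23)
j=1 picked index 0: u0 ∈ [-1/5, 17/115)
j=2 picked index 2: u0 ∈ [9/115, 34/115)
j=3 picked index 3: u0 ∈ [11/115, 41/115)
j=4 picked index 3: u0 ∈ [-12/115, 18/115)
intersection: [11/115, 17/115)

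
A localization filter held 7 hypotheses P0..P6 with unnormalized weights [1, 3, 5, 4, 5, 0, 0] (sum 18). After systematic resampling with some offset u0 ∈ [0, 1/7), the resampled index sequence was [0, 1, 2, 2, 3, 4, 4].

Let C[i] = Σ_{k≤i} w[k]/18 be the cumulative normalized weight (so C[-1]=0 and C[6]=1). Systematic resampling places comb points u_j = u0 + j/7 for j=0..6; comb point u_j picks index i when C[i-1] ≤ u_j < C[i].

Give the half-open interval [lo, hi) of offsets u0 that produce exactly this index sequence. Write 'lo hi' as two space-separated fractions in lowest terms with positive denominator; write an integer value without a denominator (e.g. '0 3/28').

C = [1/18, 2/9, 1/2, 13/18, 1, 1, 1]
j=0 picked index 0: u0 ∈ [0, 1/18)
j=1 picked index 1: u0 ∈ [-11/126, 5/63)
j=2 picked index 2: u0 ∈ [-4/63, 3/14)
j=3 picked index 2: u0 ∈ [-13/63, 1/14)
j=4 picked index 3: u0 ∈ [-1/14, 19/126)
j=5 picked index 4: u0 ∈ [1/126, 2/7)
j=6 picked index 4: u0 ∈ [-17/126, 1/7)
intersection: [1/126, 1/18)

1/126 1/18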